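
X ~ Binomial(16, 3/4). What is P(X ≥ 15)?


P(X ≥ 15) = Σ P(X=i) for i=15..16
P(X=15) = 14348907/268435456
P(X=16) = 43046721/4294967296
Sum = 272629233/4294967296

P(X ≥ 15) = 272629233/4294967296 ≈ 6.35%


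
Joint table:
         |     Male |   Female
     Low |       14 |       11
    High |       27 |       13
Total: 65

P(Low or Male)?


P(Low∨Male) = P(Low) + P(Male) - P(Low∧Male)
= (25 + 41 - 14)/65 = 52/65 = 4/5

P = 4/5 ≈ 80.00%


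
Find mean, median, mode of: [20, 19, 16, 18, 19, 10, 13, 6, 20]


Sorted: [6, 10, 13, 16, 18, 19, 19, 20, 20]
Mean = 141/9 = 47/3
Median = 18
Freq: {20: 2, 19: 2, 16: 1, 18: 1, 10: 1, 13: 1, 6: 1}
Mode: [19, 20]

Mean=47/3, Median=18, Mode=[19, 20]


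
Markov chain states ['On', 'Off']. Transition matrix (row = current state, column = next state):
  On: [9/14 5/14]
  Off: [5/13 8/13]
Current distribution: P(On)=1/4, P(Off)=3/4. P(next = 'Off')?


P(next=Off) = Σᵢ P(now=i)×P(i→Off)
= 1/4×5/14 + 3/4×8/13
= 5/56 + 6/13 = 401/728

P = 401/728 ≈ 0.5508


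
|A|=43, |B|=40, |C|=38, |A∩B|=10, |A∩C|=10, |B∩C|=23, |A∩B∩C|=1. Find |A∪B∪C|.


|A∪B∪C| = 43+40+38-10-10-23+1 = 79

|A∪B∪C| = 79


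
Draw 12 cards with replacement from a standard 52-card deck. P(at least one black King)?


P(not a black King) = 50/52 = 25/26
P(none in 12 draws) = (25/26)^12 = 59604644775390625/95428956661682176
P(≥1 black King) = 1 - 59604644775390625/95428956661682176 = 35824311886291551/95428956661682176

P = 35824311886291551/95428956661682176 ≈ 37.54%


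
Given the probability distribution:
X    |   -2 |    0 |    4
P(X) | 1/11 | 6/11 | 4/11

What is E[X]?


E[X] = Σ x·P(X=x)
= (-2)×(1/11) + (0)×(6/11) + (4)×(4/11)
= 14/11

E[X] = 14/11


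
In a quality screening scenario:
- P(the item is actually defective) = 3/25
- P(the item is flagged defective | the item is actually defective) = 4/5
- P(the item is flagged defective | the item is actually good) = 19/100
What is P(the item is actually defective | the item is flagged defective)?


Using Bayes' theorem:
P(A|B) = P(B|A)·P(A) / P(B)

P(the item is flagged defective) = 4/5 × 3/25 + 19/100 × 22/25
= 12/125 + 209/1250 = 329/1250

P(the item is actually defective|the item is flagged defective) = (12/125) / (329/1250) = 120/329

P(the item is actually defective|the item is flagged defective) = 120/329 ≈ 36.47%


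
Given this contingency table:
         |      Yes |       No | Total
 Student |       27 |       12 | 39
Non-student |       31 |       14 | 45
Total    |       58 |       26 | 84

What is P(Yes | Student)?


P(Yes | Student) = 27/(27+12) = 27/39 = 9/13

P(Yes|Student) = 9/13 ≈ 69.23%


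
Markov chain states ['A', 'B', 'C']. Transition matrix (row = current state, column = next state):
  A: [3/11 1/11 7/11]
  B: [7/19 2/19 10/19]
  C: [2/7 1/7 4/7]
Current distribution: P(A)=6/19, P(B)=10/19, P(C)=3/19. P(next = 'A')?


P(next=A) = Σᵢ P(now=i)×P(i→A)
= 6/19×3/11 + 10/19×7/19 + 3/19×2/7
= 18/209 + 70/361 + 6/133 = 9038/27797

P = 9038/27797 ≈ 0.3251


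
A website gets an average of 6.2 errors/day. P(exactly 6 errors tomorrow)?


Poisson(λ=6.2): P(X=6) = e^(-λ)×λ^k/k!
= e^(-6.2) × 6.2^6 / 6!
≈ 0.002029430636 × 56800.235584 / 720 ≈ 0.160100

P(X=6) ≈ 0.160100 ≈ 16.01%


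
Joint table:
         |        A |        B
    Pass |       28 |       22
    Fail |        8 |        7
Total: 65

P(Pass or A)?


P(Pass∨A) = P(Pass) + P(A) - P(Pass∧A)
= (50 + 36 - 28)/65 = 58/65

P = 58/65 ≈ 89.23%


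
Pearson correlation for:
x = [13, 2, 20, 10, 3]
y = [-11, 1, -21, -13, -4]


n=5, Σx=48, Σy=-48, Σxy=-703, Σx²=682, Σy²=748
r = (5×(-703) - 48×(-48))/√((5×682 - 48²)(5×748 - (-48)²))
= -1211/√(1106×1436) = -1211/√1588216 ≈ -1211/1260.2444 ≈ -0.9609

r ≈ -0.9609


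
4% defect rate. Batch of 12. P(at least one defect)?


P(all good) = (24/25)^12 = 36520347436056576/59604644775390625
P(≥1 defect) = 23084297339334049/59604644775390625

P = 23084297339334049/59604644775390625 ≈ 38.73%


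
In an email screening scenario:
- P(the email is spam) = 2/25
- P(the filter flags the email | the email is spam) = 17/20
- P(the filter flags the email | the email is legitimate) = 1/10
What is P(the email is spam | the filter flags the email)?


Using Bayes' theorem:
P(A|B) = P(B|A)·P(A) / P(B)

P(the filter flags the email) = 17/20 × 2/25 + 1/10 × 23/25
= 17/250 + 23/250 = 4/25

P(the email is spam|the filter flags the email) = (17/250) / (4/25) = 17/40

P(the email is spam|the filter flags the email) = 17/40 ≈ 42.50%


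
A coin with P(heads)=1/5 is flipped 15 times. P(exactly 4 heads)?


Binomial: P(X=4) = C(15,4)×p^4×(1-p)^11
= 1365 × 1/625 × 4194304/48828125 = 1145044992/6103515625

P(X=4) = 1145044992/6103515625 ≈ 18.76%


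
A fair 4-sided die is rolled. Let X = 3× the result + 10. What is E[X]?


E[die] = (1+4)/2 = 5/2
E[X] = 3×5/2 + 10 = 35/2

E[X] = 35/2


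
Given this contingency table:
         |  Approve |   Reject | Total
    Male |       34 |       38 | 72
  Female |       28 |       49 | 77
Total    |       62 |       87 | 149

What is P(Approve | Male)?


P(Approve | Male) = 34/(34+38) = 34/72 = 17/36

P(Approve|Male) = 17/36 ≈ 47.22%


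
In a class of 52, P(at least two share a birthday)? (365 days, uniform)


P(all different) = Π(365-i)/365 for i=0..51
= 0.021995
P(match) = 1 - 0.021995 = 0.978005

P ≈ 0.9780 ≈ 97.80%


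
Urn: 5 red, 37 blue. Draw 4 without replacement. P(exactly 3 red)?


Hypergeometric: C(5,3)×C(37,1)/C(42,4)
= 10×37/111930 = 37/11193

P(X=3) = 37/11193 ≈ 0.33%


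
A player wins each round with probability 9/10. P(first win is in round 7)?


Geometric: P(X=7) = (1-p)^(k-1)×p = (1/10)^6×9/10 = 9/10000000

P(X=7) = 9/10000000 ≈ 0.00%


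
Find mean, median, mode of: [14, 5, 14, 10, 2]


Sorted: [2, 5, 10, 14, 14]
Mean = 45/5 = 9
Median = 10
Freq: {14: 2, 5: 1, 10: 1, 2: 1}
Mode: [14]

Mean=9, Median=10, Mode=14


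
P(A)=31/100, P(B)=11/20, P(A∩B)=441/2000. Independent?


P(A)×P(B) = 341/2000
P(A∩B) = 441/2000
Not equal → NOT independent

No, not independent


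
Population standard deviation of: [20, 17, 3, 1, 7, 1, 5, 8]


Mean = 62/8 = 31/4
  (20-31/4)²=2401/16
  (17-31/4)²=1369/16
  (3-31/4)²=361/16
  (1-31/4)²=729/16
  (7-31/4)²=9/16
  (1-31/4)²=729/16
  (5-31/4)²=121/16
  (8-31/4)²=1/16
Σ(x-μ)² = 715/2
σ² = (715/2)/8 = 715/16

σ = √(715/16) ≈ 6.6849


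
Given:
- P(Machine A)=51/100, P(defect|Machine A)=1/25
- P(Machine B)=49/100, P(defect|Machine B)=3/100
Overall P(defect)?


P(B) = Σ P(B|Aᵢ)×P(Aᵢ)
  1/25×51/100 = 51/2500
  3/100×49/100 = 147/10000
Sum = 351/10000

P(defect) = 351/10000 ≈ 3.51%


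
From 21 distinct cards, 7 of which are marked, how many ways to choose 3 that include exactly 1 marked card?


Choose 1 of the 7 marked cards and 2 of the other 14 cards:
C(7,1)×C(14,2) = 7×91 = 637

637


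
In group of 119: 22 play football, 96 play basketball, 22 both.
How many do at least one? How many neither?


|A∪B| = 22+96-22 = 96
Neither = 119-96 = 23

At least one: 96; Neither: 23


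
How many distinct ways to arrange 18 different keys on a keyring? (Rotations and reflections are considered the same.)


Free circular arrangements: rotations and reflections both identified.
(n-1)!/2 = 17!/2 = 355687428096000/2 = 177843714048000

177843714048000


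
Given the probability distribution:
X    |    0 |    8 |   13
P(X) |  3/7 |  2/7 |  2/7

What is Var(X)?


E[X] = 6
E[X²] = 466/7
Var(X) = E[X²] - (E[X])² = 466/7 - 36 = 214/7

Var(X) = 214/7 ≈ 30.5714


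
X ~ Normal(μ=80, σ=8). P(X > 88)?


z = (88-80)/8 = 1.0
P(X > 88) = 1 - P(Z ≤ 1.0) = 1 - 0.8413 = 0.1587

P(X > 88) ≈ 0.1587


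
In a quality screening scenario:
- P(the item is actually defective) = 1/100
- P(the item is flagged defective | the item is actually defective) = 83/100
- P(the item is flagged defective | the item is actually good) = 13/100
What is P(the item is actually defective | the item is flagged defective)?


Using Bayes' theorem:
P(A|B) = P(B|A)·P(A) / P(B)

P(the item is flagged defective) = 83/100 × 1/100 + 13/100 × 99/100
= 83/10000 + 1287/10000 = 137/1000

P(the item is actually defective|the item is flagged defective) = (83/10000) / (137/1000) = 83/1370

P(the item is actually defective|the item is flagged defective) = 83/1370 ≈ 6.06%


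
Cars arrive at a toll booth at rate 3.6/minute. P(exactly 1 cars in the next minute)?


Poisson(λ=3.6): P(X=1) = e^(-λ)×λ^k/k!
= e^(-3.6) × 3.6^1 / 1!
≈ 0.02732372245 × 3.6 / 1 ≈ 0.098365

P(X=1) ≈ 0.098365 ≈ 9.84%


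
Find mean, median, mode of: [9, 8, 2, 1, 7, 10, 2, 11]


Sorted: [1, 2, 2, 7, 8, 9, 10, 11]
Mean = 50/8 = 25/4
Median = 15/2
Freq: {9: 1, 8: 1, 2: 2, 1: 1, 7: 1, 10: 1, 11: 1}
Mode: [2]

Mean=25/4, Median=15/2, Mode=2


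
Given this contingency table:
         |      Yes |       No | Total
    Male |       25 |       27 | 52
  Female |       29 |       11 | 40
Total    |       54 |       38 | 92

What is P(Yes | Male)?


P(Yes | Male) = 25/(25+27) = 25/52

P(Yes|Male) = 25/52 ≈ 48.08%


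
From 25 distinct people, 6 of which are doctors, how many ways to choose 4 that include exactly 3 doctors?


Choose 3 of the 6 doctors and 1 of the other 19 people:
C(6,3)×C(19,1) = 20×19 = 380

380


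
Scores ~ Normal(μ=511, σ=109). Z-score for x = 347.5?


z = (x - μ)/σ = (347.5 - 511)/109 = -1.5

z = -1.5


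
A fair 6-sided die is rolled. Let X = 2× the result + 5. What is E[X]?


E[die] = (1+6)/2 = 7/2
E[X] = 2×7/2 + 5 = 12

E[X] = 12


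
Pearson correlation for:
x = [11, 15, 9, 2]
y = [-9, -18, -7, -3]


n=4, Σx=37, Σy=-37, Σxy=-438, Σx²=431, Σy²=463
r = (4×(-438) - 37×(-37))/√((4×431 - 37²)(4×463 - (-37)²))
= -383/√(355×483) = -383/√171465 ≈ -383/414.0833 ≈ -0.9249

r ≈ -0.9249


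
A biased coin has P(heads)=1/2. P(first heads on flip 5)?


Geometric: P(X=5) = (1-p)^(k-1)×p = (1/2)^4×1/2 = 1/32

P(X=5) = 1/32 ≈ 3.12%


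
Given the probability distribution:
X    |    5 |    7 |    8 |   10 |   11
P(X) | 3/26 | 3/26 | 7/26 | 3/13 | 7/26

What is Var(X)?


E[X] = 229/26
E[X²] = 2117/26
Var(X) = E[X²] - (E[X])² = 2117/26 - 52441/676 = 2601/676

Var(X) = 2601/676 ≈ 3.8476


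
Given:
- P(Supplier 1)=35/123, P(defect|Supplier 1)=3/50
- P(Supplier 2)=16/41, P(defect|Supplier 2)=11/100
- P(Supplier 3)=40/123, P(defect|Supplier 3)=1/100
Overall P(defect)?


P(B) = Σ P(B|Aᵢ)×P(Aᵢ)
  3/50×35/123 = 7/410
  11/100×16/41 = 44/1025
  1/100×40/123 = 2/615
Sum = 389/6150

P(defect) = 389/6150 ≈ 6.33%


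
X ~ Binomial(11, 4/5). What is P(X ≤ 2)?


P(X ≤ 2) = Σ P(X=i) for i=0..2
P(X=0) = 1/48828125
P(X=1) = 44/48828125
P(X=2) = 176/9765625
Sum = 37/1953125

P(X ≤ 2) = 37/1953125 ≈ 0.00%


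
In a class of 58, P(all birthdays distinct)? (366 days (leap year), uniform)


P(all different) = Π(366-i)/366 for i=0..57
= (366/366)×(365/366)×...×(309/366)
= 0.008451

P ≈ 0.0085 ≈ 0.85%


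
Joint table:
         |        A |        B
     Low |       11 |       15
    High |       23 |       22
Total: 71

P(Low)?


P(Low) = (11+15)/71 = 26/71

P(Low) = 26/71 ≈ 36.62%


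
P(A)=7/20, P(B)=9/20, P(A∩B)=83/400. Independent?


P(A)×P(B) = 63/400
P(A∩B) = 83/400
Not equal → NOT independent

No, not independent


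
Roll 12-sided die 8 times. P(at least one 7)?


P(no 7)^8 = (11/12)^8 = 214358881/429981696
P(≥1) = 1 - 214358881/429981696 = 215622815/429981696

P = 215622815/429981696 ≈ 50.15%


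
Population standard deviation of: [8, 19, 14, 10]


Mean = 51/4
  (8-51/4)²=361/16
  (19-51/4)²=625/16
  (14-51/4)²=25/16
  (10-51/4)²=121/16
Σ(x-μ)² = 283/4
σ² = (283/4)/4 = 283/16

σ = √(283/16) ≈ 4.2057


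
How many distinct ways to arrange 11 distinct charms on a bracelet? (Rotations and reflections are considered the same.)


Free circular arrangements: rotations and reflections both identified.
(n-1)!/2 = 10!/2 = 3628800/2 = 1814400

1814400


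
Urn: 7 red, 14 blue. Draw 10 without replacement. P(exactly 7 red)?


Hypergeometric: C(7,7)×C(14,3)/C(21,10)
= 1×364/352716 = 1/969

P(X=7) = 1/969 ≈ 0.10%


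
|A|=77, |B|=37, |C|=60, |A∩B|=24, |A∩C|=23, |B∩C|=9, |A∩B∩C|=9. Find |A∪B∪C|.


|A∪B∪C| = 77+37+60-24-23-9+9 = 127

|A∪B∪C| = 127


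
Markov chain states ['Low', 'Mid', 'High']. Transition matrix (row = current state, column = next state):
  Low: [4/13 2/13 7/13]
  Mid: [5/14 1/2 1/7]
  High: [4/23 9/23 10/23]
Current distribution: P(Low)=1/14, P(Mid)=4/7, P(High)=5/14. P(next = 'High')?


P(next=High) = Σᵢ P(now=i)×P(i→High)
= 1/14×7/13 + 4/7×1/7 + 5/14×10/23
= 1/26 + 4/49 + 25/161 = 8069/29302

P = 8069/29302 ≈ 0.2754


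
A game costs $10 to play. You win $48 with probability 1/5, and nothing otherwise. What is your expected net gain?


E[gain] = (48-10)×1/5 + (-10)×4/5
= 38/5 - 8 = -2/5

Expected net gain = $-2/5 ≈ $-0.40


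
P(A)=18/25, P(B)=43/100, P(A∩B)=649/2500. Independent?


P(A)×P(B) = 387/1250
P(A∩B) = 649/2500
Not equal → NOT independent

No, not independent


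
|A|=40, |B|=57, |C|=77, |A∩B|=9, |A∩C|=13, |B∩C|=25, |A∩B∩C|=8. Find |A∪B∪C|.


|A∪B∪C| = 40+57+77-9-13-25+8 = 135

|A∪B∪C| = 135


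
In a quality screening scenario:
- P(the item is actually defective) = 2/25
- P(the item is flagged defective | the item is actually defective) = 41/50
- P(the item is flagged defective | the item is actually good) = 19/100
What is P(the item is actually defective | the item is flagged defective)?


Using Bayes' theorem:
P(A|B) = P(B|A)·P(A) / P(B)

P(the item is flagged defective) = 41/50 × 2/25 + 19/100 × 23/25
= 41/625 + 437/2500 = 601/2500

P(the item is actually defective|the item is flagged defective) = (41/625) / (601/2500) = 164/601

P(the item is actually defective|the item is flagged defective) = 164/601 ≈ 27.29%


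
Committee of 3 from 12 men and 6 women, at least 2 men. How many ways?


Count by #men:
  2M,1W: C(12,2)×C(6,1)=396
  3M,0W: C(12,3)×C(6,0)=220
Total = 616

616


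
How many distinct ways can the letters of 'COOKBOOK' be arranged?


Letters: 8, freq: {'C': 1, 'O': 4, 'K': 2, 'B': 1}
8!/(1!×4!×2!×1!) = 40320/48 = 840

840


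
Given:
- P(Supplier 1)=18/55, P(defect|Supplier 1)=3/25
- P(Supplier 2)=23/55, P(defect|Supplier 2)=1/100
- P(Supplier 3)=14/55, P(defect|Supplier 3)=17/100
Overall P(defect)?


P(B) = Σ P(B|Aᵢ)×P(Aᵢ)
  3/25×18/55 = 54/1375
  1/100×23/55 = 23/5500
  17/100×14/55 = 119/2750
Sum = 477/5500

P(defect) = 477/5500 ≈ 8.67%


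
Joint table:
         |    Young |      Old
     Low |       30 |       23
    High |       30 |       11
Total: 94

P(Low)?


P(Low) = (30+23)/94 = 53/94

P(Low) = 53/94 ≈ 56.38%


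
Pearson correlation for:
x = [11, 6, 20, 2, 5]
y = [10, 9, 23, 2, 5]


n=5, Σx=44, Σy=49, Σxy=653, Σx²=586, Σy²=739
r = (5×653 - 44×49)/√((5×586 - 44²)(5×739 - 49²))
= 1109/√(994×1294) = 1109/√1286236 ≈ 1109/1134.1235 ≈ 0.9778

r ≈ 0.9778


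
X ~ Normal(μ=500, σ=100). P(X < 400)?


z = (400-500)/100 = -1.0
P(Z < -1.0) = 0.1587

P(X < 400) ≈ 0.1587


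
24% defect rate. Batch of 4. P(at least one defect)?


P(all good) = (19/25)^4 = 130321/390625
P(≥1 defect) = 260304/390625

P = 260304/390625 ≈ 66.64%


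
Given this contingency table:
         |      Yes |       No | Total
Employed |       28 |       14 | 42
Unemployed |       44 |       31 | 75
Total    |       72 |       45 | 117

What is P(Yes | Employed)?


P(Yes | Employed) = 28/(28+14) = 28/42 = 2/3

P(Yes|Employed) = 2/3 ≈ 66.67%


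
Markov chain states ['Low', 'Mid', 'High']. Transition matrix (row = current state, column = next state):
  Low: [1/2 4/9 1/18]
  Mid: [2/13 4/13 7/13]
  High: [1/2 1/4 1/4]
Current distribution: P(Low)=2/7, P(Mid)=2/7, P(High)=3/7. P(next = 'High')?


P(next=High) = Σᵢ P(now=i)×P(i→High)
= 2/7×1/18 + 2/7×7/13 + 3/7×1/4
= 1/63 + 2/13 + 3/28 = 907/3276

P = 907/3276 ≈ 0.2769


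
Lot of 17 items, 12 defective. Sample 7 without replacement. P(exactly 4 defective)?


Hypergeometric: C(12,4)×C(5,3)/C(17,7)
= 495×10/19448 = 225/884

P(X=4) = 225/884 ≈ 25.45%


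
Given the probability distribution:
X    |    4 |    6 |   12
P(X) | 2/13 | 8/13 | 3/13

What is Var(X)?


E[X] = 92/13
E[X²] = 752/13
Var(X) = E[X²] - (E[X])² = 752/13 - 8464/169 = 1312/169

Var(X) = 1312/169 ≈ 7.7633


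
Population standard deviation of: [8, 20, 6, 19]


Mean = 53/4
  (8-53/4)²=441/16
  (20-53/4)²=729/16
  (6-53/4)²=841/16
  (19-53/4)²=529/16
Σ(x-μ)² = 635/4
σ² = (635/4)/4 = 635/16

σ = √(635/16) ≈ 6.2998


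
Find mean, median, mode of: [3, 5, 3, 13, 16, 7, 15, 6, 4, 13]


Sorted: [3, 3, 4, 5, 6, 7, 13, 13, 15, 16]
Mean = 85/10 = 17/2
Median = 13/2
Freq: {3: 2, 5: 1, 13: 2, 16: 1, 7: 1, 15: 1, 6: 1, 4: 1}
Mode: [3, 13]

Mean=17/2, Median=13/2, Mode=[3, 13]


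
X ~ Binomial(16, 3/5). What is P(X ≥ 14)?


P(X ≥ 14) = Σ P(X=i) for i=14..16
P(X=14) = 459165024/30517578125
P(X=15) = 459165024/152587890625
P(X=16) = 43046721/152587890625
Sum = 559607373/30517578125

P(X ≥ 14) = 559607373/30517578125 ≈ 1.83%


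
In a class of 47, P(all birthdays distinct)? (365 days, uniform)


P(all different) = Π(365-i)/365 for i=0..46
= (365/365)×(364/365)×...×(319/365)
= 0.045226

P ≈ 0.0452 ≈ 4.52%


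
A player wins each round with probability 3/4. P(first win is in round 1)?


Geometric: P(X=1) = (1-p)^(k-1)×p = (1/4)^0×3/4 = 3/4

P(X=1) = 3/4 ≈ 75.00%


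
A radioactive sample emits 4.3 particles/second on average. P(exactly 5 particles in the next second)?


Poisson(λ=4.3): P(X=5) = e^(-λ)×λ^k/k!
= e^(-4.3) × 4.3^5 / 5!
≈ 0.01356855901 × 1470.08443 / 120 ≈ 0.166224

P(X=5) ≈ 0.166224 ≈ 16.62%


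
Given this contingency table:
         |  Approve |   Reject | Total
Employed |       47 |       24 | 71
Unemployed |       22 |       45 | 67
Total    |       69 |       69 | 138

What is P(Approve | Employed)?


P(Approve | Employed) = 47/(47+24) = 47/71

P(Approve|Employed) = 47/71 ≈ 66.20%


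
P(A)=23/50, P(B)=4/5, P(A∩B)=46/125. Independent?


P(A)×P(B) = 46/125
P(A∩B) = 46/125
Equal ✓ → Independent

Yes, independent


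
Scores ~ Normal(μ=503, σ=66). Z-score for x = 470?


z = (x - μ)/σ = (470 - 503)/66 = -0.5

z = -0.5


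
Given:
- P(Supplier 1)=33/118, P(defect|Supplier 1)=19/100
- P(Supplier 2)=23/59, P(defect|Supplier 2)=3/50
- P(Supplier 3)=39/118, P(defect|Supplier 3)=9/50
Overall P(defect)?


P(B) = Σ P(B|Aᵢ)×P(Aᵢ)
  19/100×33/118 = 627/11800
  3/50×23/59 = 69/2950
  9/50×39/118 = 351/5900
Sum = 321/2360

P(defect) = 321/2360 ≈ 13.60%


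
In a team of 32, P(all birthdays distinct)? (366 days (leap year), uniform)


P(all different) = Π(366-i)/366 for i=0..31
= (366/366)×(365/366)×...×(335/366)
= 0.247626

P ≈ 0.2476 ≈ 24.76%


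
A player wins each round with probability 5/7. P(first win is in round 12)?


Geometric: P(X=12) = (1-p)^(k-1)×p = (2/7)^11×5/7 = 10240/13841287201

P(X=12) = 10240/13841287201 ≈ 0.00%


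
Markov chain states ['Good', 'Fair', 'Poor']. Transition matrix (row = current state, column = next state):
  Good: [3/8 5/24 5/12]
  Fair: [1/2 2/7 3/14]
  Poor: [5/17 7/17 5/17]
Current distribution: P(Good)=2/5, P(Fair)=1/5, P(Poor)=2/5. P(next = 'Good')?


P(next=Good) = Σᵢ P(now=i)×P(i→Good)
= 2/5×3/8 + 1/5×1/2 + 2/5×5/17
= 3/20 + 1/10 + 2/17 = 25/68

P = 25/68 ≈ 0.3676


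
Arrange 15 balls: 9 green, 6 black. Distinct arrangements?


15!/(9!×6!) = 5005

5005


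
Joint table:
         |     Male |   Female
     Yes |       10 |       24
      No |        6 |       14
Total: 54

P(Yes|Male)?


P(Yes|Male) = 10/(10+6) = 10/16 = 5/8

P = 5/8 ≈ 62.50%


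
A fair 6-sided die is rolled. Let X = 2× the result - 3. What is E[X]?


E[die] = (1+6)/2 = 7/2
E[X] = 2×7/2 - 3 = 4

E[X] = 4


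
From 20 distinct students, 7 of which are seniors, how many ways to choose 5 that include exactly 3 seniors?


Choose 3 of the 7 seniors and 2 of the other 13 students:
C(7,3)×C(13,2) = 35×78 = 2730

2730


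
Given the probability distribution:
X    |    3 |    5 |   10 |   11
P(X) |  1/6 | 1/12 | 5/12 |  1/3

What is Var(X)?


E[X] = 35/4
E[X²] = 1027/12
Var(X) = E[X²] - (E[X])² = 1027/12 - 1225/16 = 433/48

Var(X) = 433/48 ≈ 9.0208


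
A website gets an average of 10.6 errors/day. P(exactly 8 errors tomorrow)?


Poisson(λ=10.6): P(X=8) = e^(-λ)×λ^k/k!
= e^(-10.6) × 10.6^8 / 8!
≈ 2.491600973e-05 × 159384807.453 / 40320 ≈ 0.098493

P(X=8) ≈ 0.098493 ≈ 9.85%


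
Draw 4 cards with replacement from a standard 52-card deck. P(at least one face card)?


P(not a face card) = 40/52 = 10/13
P(none in 4 draws) = (10/13)^4 = 10000/28561
P(≥1 face card) = 1 - 10000/28561 = 18561/28561

P = 18561/28561 ≈ 64.99%


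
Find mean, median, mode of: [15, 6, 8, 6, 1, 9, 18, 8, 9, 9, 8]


Sorted: [1, 6, 6, 8, 8, 8, 9, 9, 9, 15, 18]
Mean = 97/11
Median = 8
Freq: {15: 1, 6: 2, 8: 3, 1: 1, 9: 3, 18: 1}
Mode: [8, 9]

Mean=97/11, Median=8, Mode=[8, 9]


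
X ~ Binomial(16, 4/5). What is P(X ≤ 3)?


P(X ≤ 3) = Σ P(X=i) for i=0..3
P(X=0) = 1/152587890625
P(X=1) = 64/152587890625
P(X=2) = 384/30517578125
P(X=3) = 7168/30517578125
Sum = 1513/6103515625

P(X ≤ 3) = 1513/6103515625 ≈ 0.00%


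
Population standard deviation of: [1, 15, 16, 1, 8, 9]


Mean = 50/6 = 25/3
  (1-25/3)²=484/9
  (15-25/3)²=400/9
  (16-25/3)²=529/9
  (1-25/3)²=484/9
  (8-25/3)²=1/9
  (9-25/3)²=4/9
Σ(x-μ)² = 634/3
σ² = (634/3)/6 = 317/9

σ = √(317/9) ≈ 5.9348


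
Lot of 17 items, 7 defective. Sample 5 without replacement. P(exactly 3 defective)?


Hypergeometric: C(7,3)×C(10,2)/C(17,5)
= 35×45/6188 = 225/884

P(X=3) = 225/884 ≈ 25.45%


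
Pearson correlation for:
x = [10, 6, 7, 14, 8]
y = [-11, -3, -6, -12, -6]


n=5, Σx=45, Σy=-38, Σxy=-386, Σx²=445, Σy²=346
r = (5×(-386) - 45×(-38))/√((5×445 - 45²)(5×346 - (-38)²))
= -220/√(200×286) = -220/√57200 ≈ -220/239.1652 ≈ -0.9199

r ≈ -0.9199


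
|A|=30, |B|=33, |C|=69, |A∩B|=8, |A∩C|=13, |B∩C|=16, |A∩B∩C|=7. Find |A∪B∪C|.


|A∪B∪C| = 30+33+69-8-13-16+7 = 102

|A∪B∪C| = 102


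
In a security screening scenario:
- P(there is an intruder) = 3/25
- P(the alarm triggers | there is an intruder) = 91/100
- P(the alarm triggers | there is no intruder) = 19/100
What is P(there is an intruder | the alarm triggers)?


Using Bayes' theorem:
P(A|B) = P(B|A)·P(A) / P(B)

P(the alarm triggers) = 91/100 × 3/25 + 19/100 × 22/25
= 273/2500 + 209/1250 = 691/2500

P(there is an intruder|the alarm triggers) = (273/2500) / (691/2500) = 273/691

P(there is an intruder|the alarm triggers) = 273/691 ≈ 39.51%


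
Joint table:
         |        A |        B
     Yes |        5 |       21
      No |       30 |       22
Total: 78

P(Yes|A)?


P(Yes|A) = 5/(5+30) = 5/35 = 1/7

P = 1/7 ≈ 14.29%


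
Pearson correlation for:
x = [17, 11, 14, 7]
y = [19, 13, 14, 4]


n=4, Σx=49, Σy=50, Σxy=690, Σx²=655, Σy²=742
r = (4×690 - 49×50)/√((4×655 - 49²)(4×742 - 50²))
= 310/√(219×468) = 310/√102492 ≈ 310/320.1437 ≈ 0.9683

r ≈ 0.9683


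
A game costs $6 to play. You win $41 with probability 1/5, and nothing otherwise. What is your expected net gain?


E[gain] = (41-6)×1/5 + (-6)×4/5
= 7 - 24/5 = 11/5

Expected net gain = $11/5 ≈ $2.20


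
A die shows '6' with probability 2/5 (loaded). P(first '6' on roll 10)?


Geometric: P(X=10) = (1-p)^(k-1)×p = (3/5)^9×2/5 = 39366/9765625

P(X=10) = 39366/9765625 ≈ 0.40%


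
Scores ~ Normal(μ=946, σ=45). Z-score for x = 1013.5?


z = (x - μ)/σ = (1013.5 - 946)/45 = 1.5

z = 1.5


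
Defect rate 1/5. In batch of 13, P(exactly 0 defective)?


Binomial: P(X=0) = C(13,0)×p^0×(1-p)^13
= 1 × 1 × 67108864/1220703125 = 67108864/1220703125

P(X=0) = 67108864/1220703125 ≈ 5.50%


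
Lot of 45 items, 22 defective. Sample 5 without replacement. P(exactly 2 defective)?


Hypergeometric: C(22,2)×C(23,3)/C(45,5)
= 231×1771/1221759 = 1771/5289

P(X=2) = 1771/5289 ≈ 33.48%


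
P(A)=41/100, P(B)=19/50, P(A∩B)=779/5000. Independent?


P(A)×P(B) = 779/5000
P(A∩B) = 779/5000
Equal ✓ → Independent

Yes, independent


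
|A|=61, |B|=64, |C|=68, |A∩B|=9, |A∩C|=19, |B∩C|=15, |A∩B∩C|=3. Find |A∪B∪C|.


|A∪B∪C| = 61+64+68-9-19-15+3 = 153

|A∪B∪C| = 153


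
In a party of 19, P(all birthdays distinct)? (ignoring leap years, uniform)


P(all different) = Π(365-i)/365 for i=0..18
= (365/365)×(364/365)×...×(347/365)
= 0.620881

P ≈ 0.6209 ≈ 62.09%


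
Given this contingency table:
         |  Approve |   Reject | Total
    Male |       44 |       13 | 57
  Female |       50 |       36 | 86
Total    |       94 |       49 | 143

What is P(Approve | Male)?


P(Approve | Male) = 44/(44+13) = 44/57

P(Approve|Male) = 44/57 ≈ 77.19%


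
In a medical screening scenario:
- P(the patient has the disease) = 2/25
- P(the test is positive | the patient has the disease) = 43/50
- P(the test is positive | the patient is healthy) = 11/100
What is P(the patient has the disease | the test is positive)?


Using Bayes' theorem:
P(A|B) = P(B|A)·P(A) / P(B)

P(the test is positive) = 43/50 × 2/25 + 11/100 × 23/25
= 43/625 + 253/2500 = 17/100

P(the patient has the disease|the test is positive) = (43/625) / (17/100) = 172/425

P(the patient has the disease|the test is positive) = 172/425 ≈ 40.47%


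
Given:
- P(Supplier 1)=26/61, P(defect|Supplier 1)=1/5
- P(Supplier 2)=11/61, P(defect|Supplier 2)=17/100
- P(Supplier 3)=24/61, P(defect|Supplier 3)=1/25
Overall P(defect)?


P(B) = Σ P(B|Aᵢ)×P(Aᵢ)
  1/5×26/61 = 26/305
  17/100×11/61 = 187/6100
  1/25×24/61 = 24/1525
Sum = 803/6100

P(defect) = 803/6100 ≈ 13.16%


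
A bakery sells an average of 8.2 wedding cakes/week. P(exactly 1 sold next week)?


Poisson(λ=8.2): P(X=1) = e^(-λ)×λ^k/k!
= e^(-8.2) × 8.2^1 / 1!
≈ 0.00027465357 × 8.2 / 1 ≈ 0.002252

P(X=1) ≈ 0.002252 ≈ 0.23%


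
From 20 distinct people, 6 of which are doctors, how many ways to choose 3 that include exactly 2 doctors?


Choose 2 of the 6 doctors and 1 of the other 14 people:
C(6,2)×C(14,1) = 15×14 = 210

210


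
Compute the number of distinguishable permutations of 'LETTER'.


Letters: 6, freq: {'L': 1, 'E': 2, 'T': 2, 'R': 1}
6!/(1!×2!×2!×1!) = 720/4 = 180

180


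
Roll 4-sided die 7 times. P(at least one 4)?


P(no 4)^7 = (3/4)^7 = 2187/16384
P(≥1) = 1 - 2187/16384 = 14197/16384

P = 14197/16384 ≈ 86.65%


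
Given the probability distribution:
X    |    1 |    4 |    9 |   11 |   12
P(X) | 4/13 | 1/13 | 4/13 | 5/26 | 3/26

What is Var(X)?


E[X] = 179/26
E[X²] = 1725/26
Var(X) = E[X²] - (E[X])² = 1725/26 - 32041/676 = 12809/676

Var(X) = 12809/676 ≈ 18.9482


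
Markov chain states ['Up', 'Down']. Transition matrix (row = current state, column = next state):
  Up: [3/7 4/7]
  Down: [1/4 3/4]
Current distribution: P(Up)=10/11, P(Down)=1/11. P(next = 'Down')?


P(next=Down) = Σᵢ P(now=i)×P(i→Down)
= 10/11×4/7 + 1/11×3/4
= 40/77 + 3/44 = 181/308

P = 181/308 ≈ 0.5877


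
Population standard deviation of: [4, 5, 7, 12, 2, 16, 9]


Mean = 55/7
  (4-55/7)²=729/49
  (5-55/7)²=400/49
  (7-55/7)²=36/49
  (12-55/7)²=841/49
  (2-55/7)²=1681/49
  (16-55/7)²=3249/49
  (9-55/7)²=64/49
Σ(x-μ)² = 1000/7
σ² = (1000/7)/7 = 1000/49

σ = √(1000/49) ≈ 4.5175


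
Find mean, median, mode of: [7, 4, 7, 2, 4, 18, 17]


Sorted: [2, 4, 4, 7, 7, 17, 18]
Mean = 59/7
Median = 7
Freq: {7: 2, 4: 2, 2: 1, 18: 1, 17: 1}
Mode: [4, 7]

Mean=59/7, Median=7, Mode=[4, 7]


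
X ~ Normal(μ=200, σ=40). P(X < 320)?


z = (320-200)/40 = 3.0
P(Z < 3.0) = 0.9987

P(X < 320) ≈ 0.9987


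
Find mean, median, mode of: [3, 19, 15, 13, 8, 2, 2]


Sorted: [2, 2, 3, 8, 13, 15, 19]
Mean = 62/7
Median = 8
Freq: {3: 1, 19: 1, 15: 1, 13: 1, 8: 1, 2: 2}
Mode: [2]

Mean=62/7, Median=8, Mode=2


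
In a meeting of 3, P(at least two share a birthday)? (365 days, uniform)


P(all different) = Π(365-i)/365 for i=0..2
= 0.991796
P(match) = 1 - 0.991796 = 0.008204

P ≈ 0.0082 ≈ 0.82%


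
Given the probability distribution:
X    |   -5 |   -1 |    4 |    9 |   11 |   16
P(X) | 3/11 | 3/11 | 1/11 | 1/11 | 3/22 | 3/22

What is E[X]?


E[X] = Σ x·P(X=x)
= (-5)×(3/11) + (-1)×(3/11) + (4)×(1/11) + (9)×(1/11) + (11)×(3/22) + (16)×(3/22)
= 71/22

E[X] = 71/22


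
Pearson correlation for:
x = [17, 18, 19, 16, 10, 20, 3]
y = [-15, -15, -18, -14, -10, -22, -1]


n=7, Σx=103, Σy=-95, Σxy=-1634, Σx²=1739, Σy²=1555
r = (7×(-1634) - 103×(-95))/√((7×1739 - 103²)(7×1555 - (-95)²))
= -1653/√(1564×1860) = -1653/√2909040 ≈ -1653/1705.5908 ≈ -0.9692

r ≈ -0.9692


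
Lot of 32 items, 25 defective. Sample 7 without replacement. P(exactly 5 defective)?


Hypergeometric: C(25,5)×C(7,2)/C(32,7)
= 53130×21/3365856 = 61985/186992

P(X=5) = 61985/186992 ≈ 33.15%


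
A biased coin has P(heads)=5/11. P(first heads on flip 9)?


Geometric: P(X=9) = (1-p)^(k-1)×p = (6/11)^8×5/11 = 8398080/2357947691

P(X=9) = 8398080/2357947691 ≈ 0.36%


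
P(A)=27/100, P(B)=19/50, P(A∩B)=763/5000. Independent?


P(A)×P(B) = 513/5000
P(A∩B) = 763/5000
Not equal → NOT independent

No, not independent


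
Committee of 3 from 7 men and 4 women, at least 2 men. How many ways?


Count by #men:
  2M,1W: C(7,2)×C(4,1)=84
  3M,0W: C(7,3)×C(4,0)=35
Total = 119

119


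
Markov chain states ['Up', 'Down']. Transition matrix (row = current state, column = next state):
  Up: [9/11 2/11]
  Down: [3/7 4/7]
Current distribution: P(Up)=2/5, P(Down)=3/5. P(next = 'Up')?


P(next=Up) = Σᵢ P(now=i)×P(i→Up)
= 2/5×9/11 + 3/5×3/7
= 18/55 + 9/35 = 45/77

P = 45/77 ≈ 0.5844


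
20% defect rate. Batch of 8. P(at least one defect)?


P(all good) = (4/5)^8 = 65536/390625
P(≥1 defect) = 325089/390625

P = 325089/390625 ≈ 83.22%


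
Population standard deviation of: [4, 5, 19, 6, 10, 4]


Mean = 48/6 = 8
  (4-8)²=16
  (5-8)²=9
  (19-8)²=121
  (6-8)²=4
  (10-8)²=4
  (4-8)²=16
Σ(x-μ)² = 170
σ² = 170/6 = 85/3

σ = √(85/3) ≈ 5.3229


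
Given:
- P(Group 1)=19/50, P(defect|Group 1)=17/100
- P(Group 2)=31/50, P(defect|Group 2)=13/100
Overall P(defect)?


P(B) = Σ P(B|Aᵢ)×P(Aᵢ)
  17/100×19/50 = 323/5000
  13/100×31/50 = 403/5000
Sum = 363/2500

P(defect) = 363/2500 ≈ 14.52%


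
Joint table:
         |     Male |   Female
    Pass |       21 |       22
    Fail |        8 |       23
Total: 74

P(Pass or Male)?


P(Pass∨Male) = P(Pass) + P(Male) - P(Pass∧Male)
= (43 + 29 - 21)/74 = 51/74

P = 51/74 ≈ 68.92%


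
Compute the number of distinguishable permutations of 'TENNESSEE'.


Letters: 9, freq: {'T': 1, 'E': 4, 'N': 2, 'S': 2}
9!/(1!×4!×2!×2!) = 362880/96 = 3780

3780


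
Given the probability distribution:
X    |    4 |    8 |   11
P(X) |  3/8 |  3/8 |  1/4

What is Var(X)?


E[X] = 29/4
E[X²] = 241/4
Var(X) = E[X²] - (E[X])² = 241/4 - 841/16 = 123/16

Var(X) = 123/16 ≈ 7.6875


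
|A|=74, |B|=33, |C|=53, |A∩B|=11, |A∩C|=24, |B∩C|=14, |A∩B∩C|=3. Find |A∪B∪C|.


|A∪B∪C| = 74+33+53-11-24-14+3 = 114

|A∪B∪C| = 114


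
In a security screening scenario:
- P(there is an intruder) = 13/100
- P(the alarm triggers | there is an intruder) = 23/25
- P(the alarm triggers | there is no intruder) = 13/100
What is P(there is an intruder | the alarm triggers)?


Using Bayes' theorem:
P(A|B) = P(B|A)·P(A) / P(B)

P(the alarm triggers) = 23/25 × 13/100 + 13/100 × 87/100
= 299/2500 + 1131/10000 = 2327/10000

P(there is an intruder|the alarm triggers) = (299/2500) / (2327/10000) = 92/179

P(there is an intruder|the alarm triggers) = 92/179 ≈ 51.40%


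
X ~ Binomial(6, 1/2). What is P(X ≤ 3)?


P(X ≤ 3) = Σ P(X=i) for i=0..3
P(X=0) = 1/64
P(X=1) = 3/32
P(X=2) = 15/64
P(X=3) = 5/16
Sum = 21/32

P(X ≤ 3) = 21/32 ≈ 65.62%


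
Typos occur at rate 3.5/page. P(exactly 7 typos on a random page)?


Poisson(λ=3.5): P(X=7) = e^(-λ)×λ^k/k!
= e^(-3.5) × 3.5^7 / 7!
≈ 0.03019738342 × 6433.9296875 / 5040 ≈ 0.038549

P(X=7) ≈ 0.038549 ≈ 3.85%


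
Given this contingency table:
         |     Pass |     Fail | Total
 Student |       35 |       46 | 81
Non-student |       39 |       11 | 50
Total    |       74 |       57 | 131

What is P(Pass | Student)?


P(Pass | Student) = 35/(35+46) = 35/81

P(Pass|Student) = 35/81 ≈ 43.21%


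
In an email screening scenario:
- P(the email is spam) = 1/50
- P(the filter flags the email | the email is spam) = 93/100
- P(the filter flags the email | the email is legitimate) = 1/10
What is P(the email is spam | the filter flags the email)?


Using Bayes' theorem:
P(A|B) = P(B|A)·P(A) / P(B)

P(the filter flags the email) = 93/100 × 1/50 + 1/10 × 49/50
= 93/5000 + 49/500 = 583/5000

P(the email is spam|the filter flags the email) = (93/5000) / (583/5000) = 93/583

P(the email is spam|the filter flags the email) = 93/583 ≈ 15.95%


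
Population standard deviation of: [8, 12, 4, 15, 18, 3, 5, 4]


Mean = 69/8
  (8-69/8)²=25/64
  (12-69/8)²=729/64
  (4-69/8)²=1369/64
  (15-69/8)²=2601/64
  (18-69/8)²=5625/64
  (3-69/8)²=2025/64
  (5-69/8)²=841/64
  (4-69/8)²=1369/64
Σ(x-μ)² = 1823/8
σ² = (1823/8)/8 = 1823/64

σ = √(1823/64) ≈ 5.3371


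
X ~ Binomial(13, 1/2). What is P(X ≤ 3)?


P(X ≤ 3) = Σ P(X=i) for i=0..3
P(X=0) = 1/8192
P(X=1) = 13/8192
P(X=2) = 39/4096
P(X=3) = 143/4096
Sum = 189/4096

P(X ≤ 3) = 189/4096 ≈ 4.61%


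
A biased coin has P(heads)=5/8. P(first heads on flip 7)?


Geometric: P(X=7) = (1-p)^(k-1)×p = (3/8)^6×5/8 = 3645/2097152

P(X=7) = 3645/2097152 ≈ 0.17%


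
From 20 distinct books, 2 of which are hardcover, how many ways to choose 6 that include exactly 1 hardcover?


Choose 1 of the 2 hardcovers and 5 of the other 18 books:
C(2,1)×C(18,5) = 2×8568 = 17136

17136


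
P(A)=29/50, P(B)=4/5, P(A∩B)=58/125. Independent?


P(A)×P(B) = 58/125
P(A∩B) = 58/125
Equal ✓ → Independent

Yes, independent


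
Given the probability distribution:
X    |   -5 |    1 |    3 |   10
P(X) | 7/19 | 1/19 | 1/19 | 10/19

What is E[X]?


E[X] = Σ x·P(X=x)
= (-5)×(7/19) + (1)×(1/19) + (3)×(1/19) + (10)×(10/19)
= 69/19

E[X] = 69/19


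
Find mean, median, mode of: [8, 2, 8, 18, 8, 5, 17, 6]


Sorted: [2, 5, 6, 8, 8, 8, 17, 18]
Mean = 72/8 = 9
Median = 8
Freq: {8: 3, 2: 1, 18: 1, 5: 1, 17: 1, 6: 1}
Mode: [8]

Mean=9, Median=8, Mode=8


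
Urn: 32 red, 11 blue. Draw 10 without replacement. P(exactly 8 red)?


Hypergeometric: C(32,8)×C(11,2)/C(43,10)
= 10518300×55/1917334783 = 44500500/147487291

P(X=8) = 44500500/147487291 ≈ 30.17%


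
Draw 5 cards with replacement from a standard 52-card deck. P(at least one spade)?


P(not a spade) = 39/52 = 3/4
P(none in 5 draws) = (3/4)^5 = 243/1024
P(≥1 spade) = 1 - 243/1024 = 781/1024

P = 781/1024 ≈ 76.27%


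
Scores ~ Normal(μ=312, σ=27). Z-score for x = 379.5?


z = (x - μ)/σ = (379.5 - 312)/27 = 2.5

z = 2.5


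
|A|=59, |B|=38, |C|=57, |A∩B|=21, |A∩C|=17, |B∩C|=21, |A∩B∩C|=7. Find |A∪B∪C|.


|A∪B∪C| = 59+38+57-21-17-21+7 = 102

|A∪B∪C| = 102


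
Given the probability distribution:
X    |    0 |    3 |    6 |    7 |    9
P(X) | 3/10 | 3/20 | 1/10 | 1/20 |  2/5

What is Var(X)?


E[X] = 5
E[X²] = 199/5
Var(X) = E[X²] - (E[X])² = 199/5 - 25 = 74/5

Var(X) = 74/5 ≈ 14.8000


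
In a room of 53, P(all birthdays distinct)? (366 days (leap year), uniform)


P(all different) = Π(366-i)/366 for i=0..52
= (366/366)×(365/366)×...×(314/366)
= 0.019079

P ≈ 0.0191 ≈ 1.91%


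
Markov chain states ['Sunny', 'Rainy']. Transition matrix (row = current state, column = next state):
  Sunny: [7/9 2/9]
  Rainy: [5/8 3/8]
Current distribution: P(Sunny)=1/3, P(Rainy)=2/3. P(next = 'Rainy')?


P(next=Rainy) = Σᵢ P(now=i)×P(i→Rainy)
= 1/3×2/9 + 2/3×3/8
= 2/27 + 1/4 = 35/108

P = 35/108 ≈ 0.3241


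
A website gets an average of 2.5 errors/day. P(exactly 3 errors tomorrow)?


Poisson(λ=2.5): P(X=3) = e^(-λ)×λ^k/k!
= e^(-2.5) × 2.5^3 / 3!
≈ 0.08208499862 × 15.625 / 6 ≈ 0.213763

P(X=3) ≈ 0.213763 ≈ 21.38%


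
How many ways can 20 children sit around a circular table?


Circular arrangements of 20 distinct objects: fix one position to break rotational symmetry.
(n-1)! = 19! = 121645100408832000

121645100408832000


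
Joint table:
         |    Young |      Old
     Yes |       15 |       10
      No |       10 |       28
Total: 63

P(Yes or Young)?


P(Yes∨Young) = P(Yes) + P(Young) - P(Yes∧Young)
= (25 + 25 - 15)/63 = 35/63 = 5/9

P = 5/9 ≈ 55.56%


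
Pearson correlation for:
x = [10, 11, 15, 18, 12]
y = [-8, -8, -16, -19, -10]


n=5, Σx=66, Σy=-61, Σxy=-870, Σx²=914, Σy²=845
r = (5×(-870) - 66×(-61))/√((5×914 - 66²)(5×845 - (-61)²))
= -324/√(214×504) = -324/√107856 ≈ -324/328.4144 ≈ -0.9866

r ≈ -0.9866


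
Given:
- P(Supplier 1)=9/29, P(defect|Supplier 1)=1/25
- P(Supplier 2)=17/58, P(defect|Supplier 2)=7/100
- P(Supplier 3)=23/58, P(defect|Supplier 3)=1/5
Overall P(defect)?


P(B) = Σ P(B|Aᵢ)×P(Aᵢ)
  1/25×9/29 = 9/725
  7/100×17/58 = 119/5800
  1/5×23/58 = 23/290
Sum = 651/5800

P(defect) = 651/5800 ≈ 11.22%


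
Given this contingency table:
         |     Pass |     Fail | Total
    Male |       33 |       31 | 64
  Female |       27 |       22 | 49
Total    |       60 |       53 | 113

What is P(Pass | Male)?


P(Pass | Male) = 33/(33+31) = 33/64

P(Pass|Male) = 33/64 ≈ 51.56%


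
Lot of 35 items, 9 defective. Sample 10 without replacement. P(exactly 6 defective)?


Hypergeometric: C(9,6)×C(26,4)/C(35,10)
= 84×14950/183579396 = 1150/168113

P(X=6) = 1150/168113 ≈ 0.68%


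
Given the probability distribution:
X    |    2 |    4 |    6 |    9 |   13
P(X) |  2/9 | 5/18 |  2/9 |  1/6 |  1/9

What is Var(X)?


E[X] = 35/6
E[X²] = 821/18
Var(X) = E[X²] - (E[X])² = 821/18 - 1225/36 = 139/12

Var(X) = 139/12 ≈ 11.5833


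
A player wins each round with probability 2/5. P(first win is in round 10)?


Geometric: P(X=10) = (1-p)^(k-1)×p = (3/5)^9×2/5 = 39366/9765625

P(X=10) = 39366/9765625 ≈ 0.40%


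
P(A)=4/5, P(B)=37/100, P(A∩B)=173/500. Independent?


P(A)×P(B) = 37/125
P(A∩B) = 173/500
Not equal → NOT independent

No, not independent


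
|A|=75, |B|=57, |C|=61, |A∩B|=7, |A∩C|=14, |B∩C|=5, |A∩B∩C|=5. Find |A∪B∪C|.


|A∪B∪C| = 75+57+61-7-14-5+5 = 172

|A∪B∪C| = 172


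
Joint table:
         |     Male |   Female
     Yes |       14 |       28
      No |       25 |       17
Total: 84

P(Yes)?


P(Yes) = (14+28)/84 = 42/84 = 1/2

P(Yes) = 1/2 ≈ 50.00%


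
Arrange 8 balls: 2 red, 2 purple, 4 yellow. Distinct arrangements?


8!/(2!×2!×4!) = 420

420


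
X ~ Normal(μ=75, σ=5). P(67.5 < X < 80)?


z₁=(67.5-75)/5=-1.5, z₂=(80-75)/5=1.0
P = Φ(1.0) - Φ(-1.5) = 0.841345 - 0.066807 = 0.774538 ≈ 0.7745

P(67.5 < X < 80) ≈ 0.7745
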